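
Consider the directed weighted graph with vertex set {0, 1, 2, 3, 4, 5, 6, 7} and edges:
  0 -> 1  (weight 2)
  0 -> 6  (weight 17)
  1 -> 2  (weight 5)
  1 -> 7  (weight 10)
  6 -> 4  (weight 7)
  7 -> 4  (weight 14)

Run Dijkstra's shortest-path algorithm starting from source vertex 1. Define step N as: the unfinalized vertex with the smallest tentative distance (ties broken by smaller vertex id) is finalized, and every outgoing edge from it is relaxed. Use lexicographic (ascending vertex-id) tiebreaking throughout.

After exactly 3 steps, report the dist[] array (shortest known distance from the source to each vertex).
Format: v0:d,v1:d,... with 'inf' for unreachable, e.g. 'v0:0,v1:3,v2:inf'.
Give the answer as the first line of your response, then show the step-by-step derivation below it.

v0:inf,v1:0,v2:5,v3:inf,v4:24,v5:inf,v6:inf,v7:10

step 1: dist = v0:inf,v1:0,v2:5,v3:inf,v4:inf,v5:inf,v6:inf,v7:10
step 2: dist = v0:inf,v1:0,v2:5,v3:inf,v4:inf,v5:inf,v6:inf,v7:10
step 3: dist = v0:inf,v1:0,v2:5,v3:inf,v4:24,v5:inf,v6:inf,v7:10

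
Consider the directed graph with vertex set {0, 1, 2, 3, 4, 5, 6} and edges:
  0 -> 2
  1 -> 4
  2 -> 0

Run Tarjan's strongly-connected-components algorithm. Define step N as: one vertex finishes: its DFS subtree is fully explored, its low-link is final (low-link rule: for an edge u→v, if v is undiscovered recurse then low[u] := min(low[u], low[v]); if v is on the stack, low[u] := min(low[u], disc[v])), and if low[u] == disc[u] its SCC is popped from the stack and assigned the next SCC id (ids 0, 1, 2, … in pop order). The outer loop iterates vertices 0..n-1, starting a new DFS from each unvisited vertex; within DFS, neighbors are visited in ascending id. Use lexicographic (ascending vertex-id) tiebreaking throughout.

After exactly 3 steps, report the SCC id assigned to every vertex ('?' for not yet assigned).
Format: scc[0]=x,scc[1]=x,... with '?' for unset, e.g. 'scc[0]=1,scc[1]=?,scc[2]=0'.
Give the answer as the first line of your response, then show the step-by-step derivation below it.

scc[0]=0,scc[1]=?,scc[2]=0,scc[3]=?,scc[4]=1,scc[5]=?,scc[6]=?

step 1: low=(low[0]=0,low[1]=?,low[2]=0,low[3]=?,low[4]=?,low[5]=?,low[6]=?); scc=(scc[0]=?,scc[1]=?,scc[2]=?,scc[3]=?,scc[4]=?,scc[5]=?,scc[6]=?)
step 2: low=(low[0]=0,low[1]=?,low[2]=0,low[3]=?,low[4]=?,low[5]=?,low[6]=?); scc=(scc[0]=0,scc[1]=?,scc[2]=0,scc[3]=?,scc[4]=?,scc[5]=?,scc[6]=?)
step 3: low=(low[0]=0,low[1]=2,low[2]=0,low[3]=?,low[4]=3,low[5]=?,low[6]=?); scc=(scc[0]=0,scc[1]=?,scc[2]=0,scc[3]=?,scc[4]=1,scc[5]=?,scc[6]=?)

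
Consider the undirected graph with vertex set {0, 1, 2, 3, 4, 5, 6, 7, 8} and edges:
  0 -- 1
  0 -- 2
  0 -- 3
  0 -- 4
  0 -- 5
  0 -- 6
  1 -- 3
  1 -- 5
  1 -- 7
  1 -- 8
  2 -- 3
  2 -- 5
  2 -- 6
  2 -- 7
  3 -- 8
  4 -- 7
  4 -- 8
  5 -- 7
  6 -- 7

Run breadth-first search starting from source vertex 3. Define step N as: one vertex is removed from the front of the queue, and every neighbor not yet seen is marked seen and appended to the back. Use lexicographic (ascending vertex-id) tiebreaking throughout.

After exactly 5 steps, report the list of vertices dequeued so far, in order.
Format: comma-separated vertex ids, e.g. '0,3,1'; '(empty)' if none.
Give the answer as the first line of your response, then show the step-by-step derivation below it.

3,0,1,2,8

step 1: dequeue 3; queue=[0,1,2,8]; order=3
step 2: dequeue 0; queue=[1,2,8,4,5,6]; order=3,0
step 3: dequeue 1; queue=[2,8,4,5,6,7]; order=3,0,1
step 4: dequeue 2; queue=[8,4,5,6,7]; order=3,0,1,2
step 5: dequeue 8; queue=[4,5,6,7]; order=3,0,1,2,8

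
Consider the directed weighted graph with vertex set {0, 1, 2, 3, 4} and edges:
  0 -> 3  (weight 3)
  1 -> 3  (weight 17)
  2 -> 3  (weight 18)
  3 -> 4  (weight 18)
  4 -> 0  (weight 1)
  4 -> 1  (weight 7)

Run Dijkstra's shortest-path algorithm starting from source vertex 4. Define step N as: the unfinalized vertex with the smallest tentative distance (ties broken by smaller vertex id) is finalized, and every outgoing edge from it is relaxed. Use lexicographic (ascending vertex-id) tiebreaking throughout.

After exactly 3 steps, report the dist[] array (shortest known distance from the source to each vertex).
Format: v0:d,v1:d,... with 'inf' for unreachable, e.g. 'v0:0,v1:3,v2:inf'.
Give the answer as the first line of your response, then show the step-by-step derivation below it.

v0:1,v1:7,v2:inf,v3:4,v4:0

step 1: dist = v0:1,v1:7,v2:inf,v3:inf,v4:0
step 2: dist = v0:1,v1:7,v2:inf,v3:4,v4:0
step 3: dist = v0:1,v1:7,v2:inf,v3:4,v4:0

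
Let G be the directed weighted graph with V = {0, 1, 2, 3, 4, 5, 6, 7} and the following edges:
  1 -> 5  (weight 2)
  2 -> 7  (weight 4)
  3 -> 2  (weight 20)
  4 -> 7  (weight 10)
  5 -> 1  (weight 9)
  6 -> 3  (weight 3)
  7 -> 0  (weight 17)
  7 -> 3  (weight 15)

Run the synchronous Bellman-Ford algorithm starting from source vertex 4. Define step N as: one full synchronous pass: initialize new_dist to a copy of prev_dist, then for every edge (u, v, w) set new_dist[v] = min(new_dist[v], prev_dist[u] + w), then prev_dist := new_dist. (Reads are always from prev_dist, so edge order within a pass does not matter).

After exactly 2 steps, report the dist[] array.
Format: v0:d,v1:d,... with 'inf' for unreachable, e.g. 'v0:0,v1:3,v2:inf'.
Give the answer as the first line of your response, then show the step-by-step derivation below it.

v0:27,v1:inf,v2:inf,v3:25,v4:0,v5:inf,v6:inf,v7:10

step 1: dist = v0:inf,v1:inf,v2:inf,v3:inf,v4:0,v5:inf,v6:inf,v7:10
step 2: dist = v0:27,v1:inf,v2:inf,v3:25,v4:0,v5:inf,v6:inf,v7:10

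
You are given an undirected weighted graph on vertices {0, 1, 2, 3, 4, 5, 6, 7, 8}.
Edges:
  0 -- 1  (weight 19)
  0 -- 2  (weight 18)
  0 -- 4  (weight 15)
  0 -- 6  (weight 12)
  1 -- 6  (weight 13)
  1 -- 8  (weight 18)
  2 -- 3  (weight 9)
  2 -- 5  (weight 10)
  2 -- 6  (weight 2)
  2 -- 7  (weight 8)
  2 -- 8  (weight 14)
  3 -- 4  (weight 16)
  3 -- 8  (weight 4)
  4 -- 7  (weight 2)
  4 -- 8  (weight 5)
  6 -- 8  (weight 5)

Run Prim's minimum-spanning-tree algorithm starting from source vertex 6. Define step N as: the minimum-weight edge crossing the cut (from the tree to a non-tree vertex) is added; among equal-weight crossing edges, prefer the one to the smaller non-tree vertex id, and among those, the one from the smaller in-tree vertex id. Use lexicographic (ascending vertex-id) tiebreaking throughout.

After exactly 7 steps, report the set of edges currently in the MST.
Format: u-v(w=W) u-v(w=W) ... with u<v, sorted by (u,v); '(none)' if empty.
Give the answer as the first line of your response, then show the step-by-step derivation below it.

0-6(w=12) 2-5(w=10) 2-6(w=2) 3-8(w=4) 4-7(w=2) 4-8(w=5) 6-8(w=5)

step 1: add edge 2-6 (w=2); MST = {2-6(w=2)}
step 2: add edge 6-8 (w=5); MST = {2-6(w=2) 6-8(w=5)}
step 3: add edge 3-8 (w=4); MST = {2-6(w=2) 3-8(w=4) 6-8(w=5)}
step 4: add edge 4-8 (w=5); MST = {2-6(w=2) 3-8(w=4) 4-8(w=5) 6-8(w=5)}
step 5: add edge 4-7 (w=2); MST = {2-6(w=2) 3-8(w=4) 4-7(w=2) 4-8(w=5) 6-8(w=5)}
step 6: add edge 2-5 (w=10); MST = {2-5(w=10) 2-6(w=2) 3-8(w=4) 4-7(w=2) 4-8(w=5) 6-8(w=5)}
step 7: add edge 0-6 (w=12); MST = {0-6(w=12) 2-5(w=10) 2-6(w=2) 3-8(w=4) 4-7(w=2) 4-8(w=5) 6-8(w=5)}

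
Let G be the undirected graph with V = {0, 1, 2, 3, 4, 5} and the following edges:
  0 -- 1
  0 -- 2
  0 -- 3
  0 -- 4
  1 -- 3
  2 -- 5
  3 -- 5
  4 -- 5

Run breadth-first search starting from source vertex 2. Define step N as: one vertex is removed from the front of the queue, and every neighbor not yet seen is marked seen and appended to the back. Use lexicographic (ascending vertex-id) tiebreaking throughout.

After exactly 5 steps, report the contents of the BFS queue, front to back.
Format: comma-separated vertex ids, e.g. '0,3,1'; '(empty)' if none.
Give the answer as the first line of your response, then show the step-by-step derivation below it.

4

step 1: dequeue 2; queue=[0,5]; order=2
step 2: dequeue 0; queue=[5,1,3,4]; order=2,0
step 3: dequeue 5; queue=[1,3,4]; order=2,0,5
step 4: dequeue 1; queue=[3,4]; order=2,0,5,1
step 5: dequeue 3; queue=[4]; order=2,0,5,1,3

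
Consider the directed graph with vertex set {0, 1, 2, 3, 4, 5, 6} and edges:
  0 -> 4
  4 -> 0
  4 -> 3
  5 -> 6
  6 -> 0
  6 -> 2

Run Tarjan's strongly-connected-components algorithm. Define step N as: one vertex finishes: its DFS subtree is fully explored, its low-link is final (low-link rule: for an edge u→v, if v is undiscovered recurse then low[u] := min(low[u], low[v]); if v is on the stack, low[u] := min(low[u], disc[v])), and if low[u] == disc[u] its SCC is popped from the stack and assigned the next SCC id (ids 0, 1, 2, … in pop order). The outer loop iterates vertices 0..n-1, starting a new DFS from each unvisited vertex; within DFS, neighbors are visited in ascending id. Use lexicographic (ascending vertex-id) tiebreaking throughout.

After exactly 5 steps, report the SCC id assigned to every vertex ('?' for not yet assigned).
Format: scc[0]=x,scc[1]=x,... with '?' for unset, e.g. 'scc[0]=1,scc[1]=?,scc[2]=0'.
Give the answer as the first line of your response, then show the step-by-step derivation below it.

scc[0]=1,scc[1]=2,scc[2]=3,scc[3]=0,scc[4]=1,scc[5]=?,scc[6]=?

step 1: low=(low[0]=0,low[1]=?,low[2]=?,low[3]=2,low[4]=0,low[5]=?,low[6]=?); scc=(scc[0]=?,scc[1]=?,scc[2]=?,scc[3]=0,scc[4]=?,scc[5]=?,scc[6]=?)
step 2: low=(low[0]=0,low[1]=?,low[2]=?,low[3]=2,low[4]=0,low[5]=?,low[6]=?); scc=(scc[0]=?,scc[1]=?,scc[2]=?,scc[3]=0,scc[4]=?,scc[5]=?,scc[6]=?)
step 3: low=(low[0]=0,low[1]=?,low[2]=?,low[3]=2,low[4]=0,low[5]=?,low[6]=?); scc=(scc[0]=1,scc[1]=?,scc[2]=?,scc[3]=0,scc[4]=1,scc[5]=?,scc[6]=?)
step 4: low=(low[0]=0,low[1]=3,low[2]=?,low[3]=2,low[4]=0,low[5]=?,low[6]=?); scc=(scc[0]=1,scc[1]=2,scc[2]=?,scc[3]=0,scc[4]=1,scc[5]=?,scc[6]=?)
step 5: low=(low[0]=0,low[1]=3,low[2]=4,low[3]=2,low[4]=0,low[5]=?,low[6]=?); scc=(scc[0]=1,scc[1]=2,scc[2]=3,scc[3]=0,scc[4]=1,scc[5]=?,scc[6]=?)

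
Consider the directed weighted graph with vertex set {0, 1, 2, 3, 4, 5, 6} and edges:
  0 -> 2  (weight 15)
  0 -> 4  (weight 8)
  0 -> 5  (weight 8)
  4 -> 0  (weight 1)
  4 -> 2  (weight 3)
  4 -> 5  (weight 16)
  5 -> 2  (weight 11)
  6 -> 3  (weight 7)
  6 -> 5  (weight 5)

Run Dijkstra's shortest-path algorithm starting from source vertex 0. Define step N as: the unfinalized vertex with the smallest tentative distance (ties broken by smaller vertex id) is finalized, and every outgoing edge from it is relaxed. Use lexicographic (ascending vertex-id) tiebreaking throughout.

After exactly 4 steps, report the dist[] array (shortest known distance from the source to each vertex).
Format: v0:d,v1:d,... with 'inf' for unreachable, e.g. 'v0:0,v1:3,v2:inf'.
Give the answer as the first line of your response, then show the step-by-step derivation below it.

v0:0,v1:inf,v2:11,v3:inf,v4:8,v5:8,v6:inf

step 1: dist = v0:0,v1:inf,v2:15,v3:inf,v4:8,v5:8,v6:inf
step 2: dist = v0:0,v1:inf,v2:11,v3:inf,v4:8,v5:8,v6:inf
step 3: dist = v0:0,v1:inf,v2:11,v3:inf,v4:8,v5:8,v6:inf
step 4: dist = v0:0,v1:inf,v2:11,v3:inf,v4:8,v5:8,v6:inf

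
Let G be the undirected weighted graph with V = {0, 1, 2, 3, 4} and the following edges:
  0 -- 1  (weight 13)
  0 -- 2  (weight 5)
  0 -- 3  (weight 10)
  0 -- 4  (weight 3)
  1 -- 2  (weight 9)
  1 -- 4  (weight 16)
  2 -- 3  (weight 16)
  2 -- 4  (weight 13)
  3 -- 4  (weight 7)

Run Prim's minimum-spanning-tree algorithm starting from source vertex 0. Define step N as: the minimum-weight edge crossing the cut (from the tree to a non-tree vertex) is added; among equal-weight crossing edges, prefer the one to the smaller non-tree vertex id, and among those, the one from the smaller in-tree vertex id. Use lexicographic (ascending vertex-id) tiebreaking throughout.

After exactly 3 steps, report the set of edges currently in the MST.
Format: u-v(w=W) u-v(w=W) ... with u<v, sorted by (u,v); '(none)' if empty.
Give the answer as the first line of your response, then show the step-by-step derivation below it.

0-2(w=5) 0-4(w=3) 3-4(w=7)

step 1: add edge 0-4 (w=3); MST = {0-4(w=3)}
step 2: add edge 0-2 (w=5); MST = {0-2(w=5) 0-4(w=3)}
step 3: add edge 3-4 (w=7); MST = {0-2(w=5) 0-4(w=3) 3-4(w=7)}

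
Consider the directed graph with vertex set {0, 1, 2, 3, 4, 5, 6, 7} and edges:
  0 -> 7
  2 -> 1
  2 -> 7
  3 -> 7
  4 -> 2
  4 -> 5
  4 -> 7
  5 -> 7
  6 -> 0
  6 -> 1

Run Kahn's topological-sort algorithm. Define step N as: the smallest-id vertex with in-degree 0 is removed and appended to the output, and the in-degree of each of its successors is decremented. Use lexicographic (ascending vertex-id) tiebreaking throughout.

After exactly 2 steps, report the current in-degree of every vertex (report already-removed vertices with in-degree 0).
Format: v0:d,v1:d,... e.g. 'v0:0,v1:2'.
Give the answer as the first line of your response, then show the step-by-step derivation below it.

v0:1,v1:2,v2:0,v3:0,v4:0,v5:0,v6:0,v7:3

step 1: output 3; order=[3]; indeg=(1,2,1,0,0,1,0,4)
step 2: output 4; order=[3,4]; indeg=(1,2,0,0,0,0,0,3)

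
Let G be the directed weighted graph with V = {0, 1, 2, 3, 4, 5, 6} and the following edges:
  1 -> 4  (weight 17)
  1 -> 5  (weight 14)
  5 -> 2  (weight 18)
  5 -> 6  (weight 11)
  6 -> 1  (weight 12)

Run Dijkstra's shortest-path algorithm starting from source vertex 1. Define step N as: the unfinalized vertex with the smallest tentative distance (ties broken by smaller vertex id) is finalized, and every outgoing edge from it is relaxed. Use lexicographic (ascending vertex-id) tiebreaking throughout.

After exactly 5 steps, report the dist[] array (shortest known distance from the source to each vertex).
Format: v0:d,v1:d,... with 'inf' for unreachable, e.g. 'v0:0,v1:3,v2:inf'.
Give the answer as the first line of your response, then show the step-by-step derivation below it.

v0:inf,v1:0,v2:32,v3:inf,v4:17,v5:14,v6:25

step 1: dist = v0:inf,v1:0,v2:inf,v3:inf,v4:17,v5:14,v6:inf
step 2: dist = v0:inf,v1:0,v2:32,v3:inf,v4:17,v5:14,v6:25
step 3: dist = v0:inf,v1:0,v2:32,v3:inf,v4:17,v5:14,v6:25
step 4: dist = v0:inf,v1:0,v2:32,v3:inf,v4:17,v5:14,v6:25
step 5: dist = v0:inf,v1:0,v2:32,v3:inf,v4:17,v5:14,v6:25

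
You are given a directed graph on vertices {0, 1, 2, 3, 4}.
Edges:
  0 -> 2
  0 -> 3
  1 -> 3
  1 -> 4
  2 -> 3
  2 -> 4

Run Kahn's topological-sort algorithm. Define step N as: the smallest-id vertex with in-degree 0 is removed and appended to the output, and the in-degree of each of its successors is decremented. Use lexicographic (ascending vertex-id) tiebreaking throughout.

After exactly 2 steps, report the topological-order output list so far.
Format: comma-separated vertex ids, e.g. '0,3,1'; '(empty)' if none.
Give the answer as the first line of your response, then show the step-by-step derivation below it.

0,1

step 1: output 0; order=[0]; indeg=(0,0,0,2,2)
step 2: output 1; order=[0,1]; indeg=(0,0,0,1,1)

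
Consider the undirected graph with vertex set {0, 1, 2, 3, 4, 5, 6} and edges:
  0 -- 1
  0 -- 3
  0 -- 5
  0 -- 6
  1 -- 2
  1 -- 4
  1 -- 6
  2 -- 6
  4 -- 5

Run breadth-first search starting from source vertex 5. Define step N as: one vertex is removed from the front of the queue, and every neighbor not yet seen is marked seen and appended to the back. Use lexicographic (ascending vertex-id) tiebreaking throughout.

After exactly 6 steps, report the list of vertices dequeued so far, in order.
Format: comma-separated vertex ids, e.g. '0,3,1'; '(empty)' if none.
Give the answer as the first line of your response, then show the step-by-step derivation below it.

5,0,4,1,3,6

step 1: dequeue 5; queue=[0,4]; order=5
step 2: dequeue 0; queue=[4,1,3,6]; order=5,0
step 3: dequeue 4; queue=[1,3,6]; order=5,0,4
step 4: dequeue 1; queue=[3,6,2]; order=5,0,4,1
step 5: dequeue 3; queue=[6,2]; order=5,0,4,1,3
step 6: dequeue 6; queue=[2]; order=5,0,4,1,3,6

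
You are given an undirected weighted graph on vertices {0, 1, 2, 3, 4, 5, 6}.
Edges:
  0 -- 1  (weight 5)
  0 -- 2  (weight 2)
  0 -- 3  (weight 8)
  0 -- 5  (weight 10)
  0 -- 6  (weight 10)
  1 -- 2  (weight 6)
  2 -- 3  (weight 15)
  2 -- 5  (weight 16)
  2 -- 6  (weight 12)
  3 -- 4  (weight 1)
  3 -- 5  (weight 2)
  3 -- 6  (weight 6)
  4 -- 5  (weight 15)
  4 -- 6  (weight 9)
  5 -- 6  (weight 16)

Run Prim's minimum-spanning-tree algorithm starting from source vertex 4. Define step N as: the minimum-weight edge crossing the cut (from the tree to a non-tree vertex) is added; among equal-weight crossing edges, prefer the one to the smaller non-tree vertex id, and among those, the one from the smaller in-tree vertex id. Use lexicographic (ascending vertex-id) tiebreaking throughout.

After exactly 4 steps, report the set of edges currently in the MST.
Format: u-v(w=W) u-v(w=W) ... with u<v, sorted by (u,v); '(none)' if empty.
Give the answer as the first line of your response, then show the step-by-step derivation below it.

0-3(w=8) 3-4(w=1) 3-5(w=2) 3-6(w=6)

step 1: add edge 3-4 (w=1); MST = {3-4(w=1)}
step 2: add edge 3-5 (w=2); MST = {3-4(w=1) 3-5(w=2)}
step 3: add edge 3-6 (w=6); MST = {3-4(w=1) 3-5(w=2) 3-6(w=6)}
step 4: add edge 0-3 (w=8); MST = {0-3(w=8) 3-4(w=1) 3-5(w=2) 3-6(w=6)}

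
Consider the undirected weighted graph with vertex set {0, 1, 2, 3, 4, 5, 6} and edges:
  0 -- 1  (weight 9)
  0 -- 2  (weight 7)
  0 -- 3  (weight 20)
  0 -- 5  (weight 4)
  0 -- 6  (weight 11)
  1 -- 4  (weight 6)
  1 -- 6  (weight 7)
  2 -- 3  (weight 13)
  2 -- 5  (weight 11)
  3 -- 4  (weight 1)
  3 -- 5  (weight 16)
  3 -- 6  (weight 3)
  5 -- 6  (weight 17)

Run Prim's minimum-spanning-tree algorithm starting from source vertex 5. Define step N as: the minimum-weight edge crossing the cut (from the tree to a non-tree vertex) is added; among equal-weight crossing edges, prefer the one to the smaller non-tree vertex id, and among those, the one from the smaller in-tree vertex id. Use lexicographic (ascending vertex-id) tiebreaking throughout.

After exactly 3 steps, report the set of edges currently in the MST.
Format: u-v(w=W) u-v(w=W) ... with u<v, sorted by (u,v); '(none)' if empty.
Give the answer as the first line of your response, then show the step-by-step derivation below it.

0-1(w=9) 0-2(w=7) 0-5(w=4)

step 1: add edge 0-5 (w=4); MST = {0-5(w=4)}
step 2: add edge 0-2 (w=7); MST = {0-2(w=7) 0-5(w=4)}
step 3: add edge 0-1 (w=9); MST = {0-1(w=9) 0-2(w=7) 0-5(w=4)}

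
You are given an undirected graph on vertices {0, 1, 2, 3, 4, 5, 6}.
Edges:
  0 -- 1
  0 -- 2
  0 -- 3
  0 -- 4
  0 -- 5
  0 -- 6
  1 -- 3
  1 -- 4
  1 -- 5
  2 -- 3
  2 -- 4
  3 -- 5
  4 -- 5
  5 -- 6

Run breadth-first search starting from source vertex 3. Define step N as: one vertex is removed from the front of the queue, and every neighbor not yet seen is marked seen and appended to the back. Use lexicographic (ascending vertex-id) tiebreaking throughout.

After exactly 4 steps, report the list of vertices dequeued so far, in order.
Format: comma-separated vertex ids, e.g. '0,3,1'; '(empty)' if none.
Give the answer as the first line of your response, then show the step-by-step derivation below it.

3,0,1,2

step 1: dequeue 3; queue=[0,1,2,5]; order=3
step 2: dequeue 0; queue=[1,2,5,4,6]; order=3,0
step 3: dequeue 1; queue=[2,5,4,6]; order=3,0,1
step 4: dequeue 2; queue=[5,4,6]; order=3,0,1,2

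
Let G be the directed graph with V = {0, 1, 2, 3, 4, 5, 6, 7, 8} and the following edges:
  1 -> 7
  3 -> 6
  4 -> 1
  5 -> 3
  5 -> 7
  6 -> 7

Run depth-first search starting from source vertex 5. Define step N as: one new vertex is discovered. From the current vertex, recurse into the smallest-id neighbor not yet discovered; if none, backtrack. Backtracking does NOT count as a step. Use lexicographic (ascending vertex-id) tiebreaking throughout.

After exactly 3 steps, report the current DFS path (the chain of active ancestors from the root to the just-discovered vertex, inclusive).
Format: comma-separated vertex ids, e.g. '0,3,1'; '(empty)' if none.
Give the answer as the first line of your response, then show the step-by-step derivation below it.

5,3,6

step 1: discover 5; path=5; order=5
step 2: discover 3; path=5>3; order=5,3
step 3: discover 6; path=5>3>6; order=5,3,6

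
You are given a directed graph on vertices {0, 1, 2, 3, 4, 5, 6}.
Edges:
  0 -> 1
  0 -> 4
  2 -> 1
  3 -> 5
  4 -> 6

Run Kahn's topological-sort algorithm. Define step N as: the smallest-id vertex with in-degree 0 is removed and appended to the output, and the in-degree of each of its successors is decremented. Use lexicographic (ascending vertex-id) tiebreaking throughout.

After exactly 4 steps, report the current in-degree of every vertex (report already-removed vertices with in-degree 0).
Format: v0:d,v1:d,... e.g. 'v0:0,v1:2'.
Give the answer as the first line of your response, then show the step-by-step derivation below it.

v0:0,v1:0,v2:0,v3:0,v4:0,v5:0,v6:1

step 1: output 0; order=[0]; indeg=(0,1,0,0,0,1,1)
step 2: output 2; order=[0,2]; indeg=(0,0,0,0,0,1,1)
step 3: output 1; order=[0,2,1]; indeg=(0,0,0,0,0,1,1)
step 4: output 3; order=[0,2,1,3]; indeg=(0,0,0,0,0,0,1)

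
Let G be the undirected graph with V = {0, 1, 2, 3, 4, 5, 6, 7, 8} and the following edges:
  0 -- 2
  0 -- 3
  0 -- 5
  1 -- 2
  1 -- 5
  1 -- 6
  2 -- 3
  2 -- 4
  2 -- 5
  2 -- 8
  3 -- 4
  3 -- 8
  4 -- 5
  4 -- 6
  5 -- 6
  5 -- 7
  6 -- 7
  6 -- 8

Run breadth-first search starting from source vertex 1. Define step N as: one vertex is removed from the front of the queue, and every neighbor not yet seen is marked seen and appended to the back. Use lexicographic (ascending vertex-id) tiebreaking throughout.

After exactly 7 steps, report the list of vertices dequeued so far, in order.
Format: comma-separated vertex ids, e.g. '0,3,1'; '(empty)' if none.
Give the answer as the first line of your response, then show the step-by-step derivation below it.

1,2,5,6,0,3,4

step 1: dequeue 1; queue=[2,5,6]; order=1
step 2: dequeue 2; queue=[5,6,0,3,4,8]; order=1,2
step 3: dequeue 5; queue=[6,0,3,4,8,7]; order=1,2,5
step 4: dequeue 6; queue=[0,3,4,8,7]; order=1,2,5,6
step 5: dequeue 0; queue=[3,4,8,7]; order=1,2,5,6,0
step 6: dequeue 3; queue=[4,8,7]; order=1,2,5,6,0,3
step 7: dequeue 4; queue=[8,7]; order=1,2,5,6,0,3,4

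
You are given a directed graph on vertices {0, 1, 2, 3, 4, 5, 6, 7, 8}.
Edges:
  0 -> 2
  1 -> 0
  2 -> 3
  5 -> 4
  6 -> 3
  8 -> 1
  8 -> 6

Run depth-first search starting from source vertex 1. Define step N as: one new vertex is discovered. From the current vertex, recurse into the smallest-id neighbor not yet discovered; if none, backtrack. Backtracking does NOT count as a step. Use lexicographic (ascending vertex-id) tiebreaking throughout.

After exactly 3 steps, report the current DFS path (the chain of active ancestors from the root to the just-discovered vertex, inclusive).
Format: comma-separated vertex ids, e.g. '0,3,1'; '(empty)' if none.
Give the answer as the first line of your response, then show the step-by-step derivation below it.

1,0,2

step 1: discover 1; path=1; order=1
step 2: discover 0; path=1>0; order=1,0
step 3: discover 2; path=1>0>2; order=1,0,2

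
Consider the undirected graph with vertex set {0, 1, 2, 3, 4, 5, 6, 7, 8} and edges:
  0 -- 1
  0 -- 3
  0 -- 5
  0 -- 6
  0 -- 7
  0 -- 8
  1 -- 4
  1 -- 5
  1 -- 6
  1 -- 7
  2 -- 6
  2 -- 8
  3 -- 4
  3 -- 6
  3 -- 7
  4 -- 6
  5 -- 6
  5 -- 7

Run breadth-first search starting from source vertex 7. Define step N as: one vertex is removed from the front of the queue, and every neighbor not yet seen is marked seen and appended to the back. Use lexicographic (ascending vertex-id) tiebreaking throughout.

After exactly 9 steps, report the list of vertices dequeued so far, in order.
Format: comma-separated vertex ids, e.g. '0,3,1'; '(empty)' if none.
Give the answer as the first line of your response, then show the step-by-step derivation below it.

7,0,1,3,5,6,8,4,2

step 1: dequeue 7; queue=[0,1,3,5]; order=7
step 2: dequeue 0; queue=[1,3,5,6,8]; order=7,0
step 3: dequeue 1; queue=[3,5,6,8,4]; order=7,0,1
step 4: dequeue 3; queue=[5,6,8,4]; order=7,0,1,3
step 5: dequeue 5; queue=[6,8,4]; order=7,0,1,3,5
step 6: dequeue 6; queue=[8,4,2]; order=7,0,1,3,5,6
step 7: dequeue 8; queue=[4,2]; order=7,0,1,3,5,6,8
step 8: dequeue 4; queue=[2]; order=7,0,1,3,5,6,8,4
step 9: dequeue 2; queue=[(empty)]; order=7,0,1,3,5,6,8,4,2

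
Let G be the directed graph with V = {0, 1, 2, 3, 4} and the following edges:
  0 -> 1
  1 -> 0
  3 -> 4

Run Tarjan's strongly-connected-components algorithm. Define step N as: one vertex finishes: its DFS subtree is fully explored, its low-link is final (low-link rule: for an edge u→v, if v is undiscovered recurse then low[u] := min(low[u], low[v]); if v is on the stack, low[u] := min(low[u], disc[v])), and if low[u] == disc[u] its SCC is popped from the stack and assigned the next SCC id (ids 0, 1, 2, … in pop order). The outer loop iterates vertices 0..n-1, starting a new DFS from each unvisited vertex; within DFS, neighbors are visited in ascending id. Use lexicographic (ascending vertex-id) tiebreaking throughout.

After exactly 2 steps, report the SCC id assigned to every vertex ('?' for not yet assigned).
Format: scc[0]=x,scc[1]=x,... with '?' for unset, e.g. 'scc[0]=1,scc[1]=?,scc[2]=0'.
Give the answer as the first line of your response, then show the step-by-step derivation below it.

scc[0]=0,scc[1]=0,scc[2]=?,scc[3]=?,scc[4]=?

step 1: low=(low[0]=0,low[1]=0,low[2]=?,low[3]=?,low[4]=?); scc=(scc[0]=?,scc[1]=?,scc[2]=?,scc[3]=?,scc[4]=?)
step 2: low=(low[0]=0,low[1]=0,low[2]=?,low[3]=?,low[4]=?); scc=(scc[0]=0,scc[1]=0,scc[2]=?,scc[3]=?,scc[4]=?)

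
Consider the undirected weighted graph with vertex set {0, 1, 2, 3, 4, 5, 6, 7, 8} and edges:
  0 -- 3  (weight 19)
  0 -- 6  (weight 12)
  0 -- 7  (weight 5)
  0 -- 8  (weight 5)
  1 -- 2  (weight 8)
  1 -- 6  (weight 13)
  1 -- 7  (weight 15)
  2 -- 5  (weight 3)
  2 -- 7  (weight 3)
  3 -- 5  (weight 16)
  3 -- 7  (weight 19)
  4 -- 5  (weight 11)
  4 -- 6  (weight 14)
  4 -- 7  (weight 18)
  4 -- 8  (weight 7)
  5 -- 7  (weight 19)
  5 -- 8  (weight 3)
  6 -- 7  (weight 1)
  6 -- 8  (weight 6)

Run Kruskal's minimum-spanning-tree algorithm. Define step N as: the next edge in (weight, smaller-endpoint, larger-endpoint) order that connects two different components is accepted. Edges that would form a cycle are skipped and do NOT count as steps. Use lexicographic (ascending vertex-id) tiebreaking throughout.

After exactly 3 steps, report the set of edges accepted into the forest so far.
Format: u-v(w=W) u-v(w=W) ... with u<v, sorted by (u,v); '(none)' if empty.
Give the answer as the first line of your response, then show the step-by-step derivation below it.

2-5(w=3) 2-7(w=3) 6-7(w=1)

step 1: add edge 6-7 (w=1); MST = {6-7(w=1)}
step 2: add edge 2-5 (w=3); MST = {2-5(w=3) 6-7(w=1)}
step 3: add edge 2-7 (w=3); MST = {2-5(w=3) 2-7(w=3) 6-7(w=1)}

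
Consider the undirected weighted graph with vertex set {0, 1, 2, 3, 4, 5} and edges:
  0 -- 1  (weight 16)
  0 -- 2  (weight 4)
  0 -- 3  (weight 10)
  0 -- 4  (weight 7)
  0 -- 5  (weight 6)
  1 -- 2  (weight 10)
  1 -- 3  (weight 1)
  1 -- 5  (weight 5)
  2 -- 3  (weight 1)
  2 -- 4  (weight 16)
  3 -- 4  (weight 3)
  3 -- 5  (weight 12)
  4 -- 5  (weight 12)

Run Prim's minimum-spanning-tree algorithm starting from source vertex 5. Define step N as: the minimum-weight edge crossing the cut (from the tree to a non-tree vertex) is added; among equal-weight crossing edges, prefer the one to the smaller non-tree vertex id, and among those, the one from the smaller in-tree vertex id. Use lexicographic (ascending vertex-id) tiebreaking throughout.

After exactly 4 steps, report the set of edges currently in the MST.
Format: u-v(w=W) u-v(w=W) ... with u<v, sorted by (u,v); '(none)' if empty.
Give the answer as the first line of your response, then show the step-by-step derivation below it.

1-3(w=1) 1-5(w=5) 2-3(w=1) 3-4(w=3)

step 1: add edge 1-5 (w=5); MST = {1-5(w=5)}
step 2: add edge 1-3 (w=1); MST = {1-3(w=1) 1-5(w=5)}
step 3: add edge 2-3 (w=1); MST = {1-3(w=1) 1-5(w=5) 2-3(w=1)}
step 4: add edge 3-4 (w=3); MST = {1-3(w=1) 1-5(w=5) 2-3(w=1) 3-4(w=3)}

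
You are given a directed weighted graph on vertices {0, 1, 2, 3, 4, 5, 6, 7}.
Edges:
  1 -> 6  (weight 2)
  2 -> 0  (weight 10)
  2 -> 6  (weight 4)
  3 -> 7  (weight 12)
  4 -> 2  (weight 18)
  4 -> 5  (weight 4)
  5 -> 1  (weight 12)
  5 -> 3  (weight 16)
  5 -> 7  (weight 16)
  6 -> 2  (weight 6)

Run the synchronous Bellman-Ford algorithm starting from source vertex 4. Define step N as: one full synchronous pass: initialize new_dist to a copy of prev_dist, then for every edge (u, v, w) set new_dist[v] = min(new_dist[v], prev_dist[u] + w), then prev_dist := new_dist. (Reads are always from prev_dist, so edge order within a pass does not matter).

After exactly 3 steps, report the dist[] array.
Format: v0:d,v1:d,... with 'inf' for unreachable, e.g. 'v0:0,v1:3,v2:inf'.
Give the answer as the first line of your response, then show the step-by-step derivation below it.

v0:28,v1:16,v2:18,v3:20,v4:0,v5:4,v6:18,v7:20

step 1: dist = v0:inf,v1:inf,v2:18,v3:inf,v4:0,v5:4,v6:inf,v7:inf
step 2: dist = v0:28,v1:16,v2:18,v3:20,v4:0,v5:4,v6:22,v7:20
step 3: dist = v0:28,v1:16,v2:18,v3:20,v4:0,v5:4,v6:18,v7:20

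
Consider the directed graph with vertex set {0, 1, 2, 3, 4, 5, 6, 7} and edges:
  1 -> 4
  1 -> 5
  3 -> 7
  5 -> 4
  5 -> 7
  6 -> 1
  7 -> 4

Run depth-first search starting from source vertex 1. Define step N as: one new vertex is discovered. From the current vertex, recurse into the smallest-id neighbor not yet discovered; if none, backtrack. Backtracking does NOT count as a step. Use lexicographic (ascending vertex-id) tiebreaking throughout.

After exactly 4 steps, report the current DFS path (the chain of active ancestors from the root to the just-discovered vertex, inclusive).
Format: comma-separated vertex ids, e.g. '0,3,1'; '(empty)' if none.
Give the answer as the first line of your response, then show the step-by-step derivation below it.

1,5,7

step 1: discover 1; path=1; order=1
step 2: discover 4; path=1>4; order=1,4
step 3: discover 5; path=1>5; order=1,4,5
step 4: discover 7; path=1>5>7; order=1,4,5,7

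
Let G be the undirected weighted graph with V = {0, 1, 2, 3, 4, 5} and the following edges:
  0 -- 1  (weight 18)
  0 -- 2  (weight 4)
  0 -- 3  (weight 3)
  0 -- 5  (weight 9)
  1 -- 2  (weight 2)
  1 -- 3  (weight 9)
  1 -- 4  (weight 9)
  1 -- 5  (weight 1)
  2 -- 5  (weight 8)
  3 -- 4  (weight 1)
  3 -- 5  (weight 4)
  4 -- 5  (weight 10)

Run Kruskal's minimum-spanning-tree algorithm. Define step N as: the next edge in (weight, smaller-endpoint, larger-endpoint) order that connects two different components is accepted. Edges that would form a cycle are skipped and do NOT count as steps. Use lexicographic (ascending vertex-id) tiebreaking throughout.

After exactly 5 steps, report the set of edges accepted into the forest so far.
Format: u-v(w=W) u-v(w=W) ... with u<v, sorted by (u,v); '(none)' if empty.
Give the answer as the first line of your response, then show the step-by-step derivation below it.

0-2(w=4) 0-3(w=3) 1-2(w=2) 1-5(w=1) 3-4(w=1)

step 1: add edge 1-5 (w=1); MST = {1-5(w=1)}
step 2: add edge 3-4 (w=1); MST = {1-5(w=1) 3-4(w=1)}
step 3: add edge 1-2 (w=2); MST = {1-2(w=2) 1-5(w=1) 3-4(w=1)}
step 4: add edge 0-3 (w=3); MST = {0-3(w=3) 1-2(w=2) 1-5(w=1) 3-4(w=1)}
step 5: add edge 0-2 (w=4); MST = {0-2(w=4) 0-3(w=3) 1-2(w=2) 1-5(w=1) 3-4(w=1)}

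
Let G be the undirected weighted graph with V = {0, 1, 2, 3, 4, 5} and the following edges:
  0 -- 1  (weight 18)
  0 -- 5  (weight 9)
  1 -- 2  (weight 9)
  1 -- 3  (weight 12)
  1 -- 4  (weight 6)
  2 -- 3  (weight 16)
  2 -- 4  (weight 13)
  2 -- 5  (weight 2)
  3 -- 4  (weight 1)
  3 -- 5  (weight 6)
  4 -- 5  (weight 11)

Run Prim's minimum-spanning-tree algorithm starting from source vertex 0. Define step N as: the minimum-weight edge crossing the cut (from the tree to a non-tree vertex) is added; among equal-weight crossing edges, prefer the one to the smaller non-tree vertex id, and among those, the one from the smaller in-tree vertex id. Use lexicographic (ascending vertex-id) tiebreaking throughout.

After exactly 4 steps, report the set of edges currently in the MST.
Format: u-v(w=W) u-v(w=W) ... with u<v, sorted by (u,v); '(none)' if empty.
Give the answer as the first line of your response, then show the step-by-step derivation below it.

0-5(w=9) 2-5(w=2) 3-4(w=1) 3-5(w=6)

step 1: add edge 0-5 (w=9); MST = {0-5(w=9)}
step 2: add edge 2-5 (w=2); MST = {0-5(w=9) 2-5(w=2)}
step 3: add edge 3-5 (w=6); MST = {0-5(w=9) 2-5(w=2) 3-5(w=6)}
step 4: add edge 3-4 (w=1); MST = {0-5(w=9) 2-5(w=2) 3-4(w=1) 3-5(w=6)}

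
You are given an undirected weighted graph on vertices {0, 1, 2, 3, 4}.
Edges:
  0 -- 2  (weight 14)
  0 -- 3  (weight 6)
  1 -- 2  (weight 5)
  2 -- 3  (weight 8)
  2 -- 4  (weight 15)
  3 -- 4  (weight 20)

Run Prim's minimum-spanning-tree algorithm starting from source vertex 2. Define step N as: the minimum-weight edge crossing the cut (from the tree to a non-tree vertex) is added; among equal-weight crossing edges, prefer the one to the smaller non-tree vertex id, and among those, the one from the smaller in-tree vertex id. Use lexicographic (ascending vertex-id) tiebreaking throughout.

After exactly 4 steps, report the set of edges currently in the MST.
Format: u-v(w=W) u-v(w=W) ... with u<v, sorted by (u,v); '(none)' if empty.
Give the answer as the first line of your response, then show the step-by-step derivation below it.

0-3(w=6) 1-2(w=5) 2-3(w=8) 2-4(w=15)

step 1: add edge 1-2 (w=5); MST = {1-2(w=5)}
step 2: add edge 2-3 (w=8); MST = {1-2(w=5) 2-3(w=8)}
step 3: add edge 0-3 (w=6); MST = {0-3(w=6) 1-2(w=5) 2-3(w=8)}
step 4: add edge 2-4 (w=15); MST = {0-3(w=6) 1-2(w=5) 2-3(w=8) 2-4(w=15)}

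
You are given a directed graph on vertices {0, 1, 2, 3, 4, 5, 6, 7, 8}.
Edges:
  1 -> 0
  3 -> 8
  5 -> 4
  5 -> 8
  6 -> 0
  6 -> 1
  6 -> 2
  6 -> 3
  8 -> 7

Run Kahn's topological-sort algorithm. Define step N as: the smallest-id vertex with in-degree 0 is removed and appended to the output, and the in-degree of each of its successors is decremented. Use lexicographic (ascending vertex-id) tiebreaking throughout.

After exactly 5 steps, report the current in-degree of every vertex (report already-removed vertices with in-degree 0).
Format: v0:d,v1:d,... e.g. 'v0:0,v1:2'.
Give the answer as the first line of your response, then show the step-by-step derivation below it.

v0:0,v1:0,v2:0,v3:0,v4:0,v5:0,v6:0,v7:1,v8:1

step 1: output 5; order=[5]; indeg=(2,1,1,1,0,0,0,1,1)
step 2: output 4; order=[5,4]; indeg=(2,1,1,1,0,0,0,1,1)
step 3: output 6; order=[5,4,6]; indeg=(1,0,0,0,0,0,0,1,1)
step 4: output 1; order=[5,4,6,1]; indeg=(0,0,0,0,0,0,0,1,1)
step 5: output 0; order=[5,4,6,1,0]; indeg=(0,0,0,0,0,0,0,1,1)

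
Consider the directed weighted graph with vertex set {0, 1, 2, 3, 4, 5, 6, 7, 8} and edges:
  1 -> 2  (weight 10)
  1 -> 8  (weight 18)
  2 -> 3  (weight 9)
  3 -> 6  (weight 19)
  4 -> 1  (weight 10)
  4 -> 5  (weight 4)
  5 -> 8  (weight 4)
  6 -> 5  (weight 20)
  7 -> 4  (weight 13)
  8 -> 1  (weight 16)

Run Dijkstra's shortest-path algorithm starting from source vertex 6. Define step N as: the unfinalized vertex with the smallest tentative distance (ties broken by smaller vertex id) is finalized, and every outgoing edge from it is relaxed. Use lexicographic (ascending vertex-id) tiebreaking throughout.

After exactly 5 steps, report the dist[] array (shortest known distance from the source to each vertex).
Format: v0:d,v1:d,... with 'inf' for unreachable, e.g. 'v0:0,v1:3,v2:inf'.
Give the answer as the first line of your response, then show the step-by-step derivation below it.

v0:inf,v1:40,v2:50,v3:59,v4:inf,v5:20,v6:0,v7:inf,v8:24

step 1: dist = v0:inf,v1:inf,v2:inf,v3:inf,v4:inf,v5:20,v6:0,v7:inf,v8:inf
step 2: dist = v0:inf,v1:inf,v2:inf,v3:inf,v4:inf,v5:20,v6:0,v7:inf,v8:24
step 3: dist = v0:inf,v1:40,v2:inf,v3:inf,v4:inf,v5:20,v6:0,v7:inf,v8:24
step 4: dist = v0:inf,v1:40,v2:50,v3:inf,v4:inf,v5:20,v6:0,v7:inf,v8:24
step 5: dist = v0:inf,v1:40,v2:50,v3:59,v4:inf,v5:20,v6:0,v7:inf,v8:24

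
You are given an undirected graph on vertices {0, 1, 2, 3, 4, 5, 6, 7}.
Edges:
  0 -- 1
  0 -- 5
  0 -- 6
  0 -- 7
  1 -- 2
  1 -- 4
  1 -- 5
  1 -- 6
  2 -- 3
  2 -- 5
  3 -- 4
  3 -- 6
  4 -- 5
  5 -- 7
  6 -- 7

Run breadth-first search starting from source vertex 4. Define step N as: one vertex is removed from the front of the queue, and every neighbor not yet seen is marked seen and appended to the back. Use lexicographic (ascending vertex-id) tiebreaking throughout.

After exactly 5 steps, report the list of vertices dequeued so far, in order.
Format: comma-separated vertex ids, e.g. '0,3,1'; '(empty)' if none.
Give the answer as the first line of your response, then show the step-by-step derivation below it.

4,1,3,5,0

step 1: dequeue 4; queue=[1,3,5]; order=4
step 2: dequeue 1; queue=[3,5,0,2,6]; order=4,1
step 3: dequeue 3; queue=[5,0,2,6]; order=4,1,3
step 4: dequeue 5; queue=[0,2,6,7]; order=4,1,3,5
step 5: dequeue 0; queue=[2,6,7]; order=4,1,3,5,0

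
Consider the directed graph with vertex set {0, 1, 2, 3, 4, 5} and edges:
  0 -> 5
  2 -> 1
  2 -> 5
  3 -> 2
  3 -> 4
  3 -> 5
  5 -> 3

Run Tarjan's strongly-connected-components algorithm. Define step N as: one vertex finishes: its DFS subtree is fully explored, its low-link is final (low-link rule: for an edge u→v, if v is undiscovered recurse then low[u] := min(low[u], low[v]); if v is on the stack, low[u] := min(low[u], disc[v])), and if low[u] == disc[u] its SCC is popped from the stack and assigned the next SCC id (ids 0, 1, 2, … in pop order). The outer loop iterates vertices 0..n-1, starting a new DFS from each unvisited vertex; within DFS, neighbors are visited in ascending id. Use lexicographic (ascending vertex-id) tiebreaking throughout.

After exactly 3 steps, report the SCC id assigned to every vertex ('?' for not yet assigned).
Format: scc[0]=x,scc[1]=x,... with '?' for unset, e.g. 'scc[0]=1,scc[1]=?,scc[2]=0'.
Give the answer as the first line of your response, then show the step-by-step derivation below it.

scc[0]=?,scc[1]=0,scc[2]=?,scc[3]=?,scc[4]=1,scc[5]=?

step 1: low=(low[0]=0,low[1]=4,low[2]=3,low[3]=2,low[4]=?,low[5]=1); scc=(scc[0]=?,scc[1]=0,scc[2]=?,scc[3]=?,scc[4]=?,scc[5]=?)
step 2: low=(low[0]=0,low[1]=4,low[2]=1,low[3]=2,low[4]=?,low[5]=1); scc=(scc[0]=?,scc[1]=0,scc[2]=?,scc[3]=?,scc[4]=?,scc[5]=?)
step 3: low=(low[0]=0,low[1]=4,low[2]=1,low[3]=1,low[4]=5,low[5]=1); scc=(scc[0]=?,scc[1]=0,scc[2]=?,scc[3]=?,scc[4]=1,scc[5]=?)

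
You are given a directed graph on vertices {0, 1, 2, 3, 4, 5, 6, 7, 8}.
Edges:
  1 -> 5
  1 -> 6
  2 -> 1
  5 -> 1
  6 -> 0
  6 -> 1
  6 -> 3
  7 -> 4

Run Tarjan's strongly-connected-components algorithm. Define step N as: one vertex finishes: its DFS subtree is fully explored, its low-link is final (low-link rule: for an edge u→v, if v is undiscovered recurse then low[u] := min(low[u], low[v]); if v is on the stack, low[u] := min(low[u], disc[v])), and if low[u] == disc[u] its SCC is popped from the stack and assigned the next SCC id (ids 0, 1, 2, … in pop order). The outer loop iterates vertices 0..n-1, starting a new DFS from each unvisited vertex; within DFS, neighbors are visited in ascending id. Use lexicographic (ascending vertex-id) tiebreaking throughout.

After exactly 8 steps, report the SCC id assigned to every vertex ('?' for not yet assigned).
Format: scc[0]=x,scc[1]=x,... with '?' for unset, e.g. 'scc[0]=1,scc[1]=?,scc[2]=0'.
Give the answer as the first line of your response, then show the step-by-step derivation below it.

scc[0]=0,scc[1]=2,scc[2]=3,scc[3]=1,scc[4]=4,scc[5]=2,scc[6]=2,scc[7]=5,scc[8]=?

step 1: low=(low[0]=0,low[1]=?,low[2]=?,low[3]=?,low[4]=?,low[5]=?,low[6]=?,low[7]=?,low[8]=?); scc=(scc[0]=0,scc[1]=?,scc[2]=?,scc[3]=?,scc[4]=?,scc[5]=?,scc[6]=?,scc[7]=?,scc[8]=?)
step 2: low=(low[0]=0,low[1]=1,low[2]=?,low[3]=?,low[4]=?,low[5]=1,low[6]=?,low[7]=?,low[8]=?); scc=(scc[0]=0,scc[1]=?,scc[2]=?,scc[3]=?,scc[4]=?,scc[5]=?,scc[6]=?,scc[7]=?,scc[8]=?)
step 3: low=(low[0]=0,low[1]=1,low[2]=?,low[3]=4,low[4]=?,low[5]=1,low[6]=1,low[7]=?,low[8]=?); scc=(scc[0]=0,scc[1]=?,scc[2]=?,scc[3]=1,scc[4]=?,scc[5]=?,scc[6]=?,scc[7]=?,scc[8]=?)
step 4: low=(low[0]=0,low[1]=1,low[2]=?,low[3]=4,low[4]=?,low[5]=1,low[6]=1,low[7]=?,low[8]=?); scc=(scc[0]=0,scc[1]=?,scc[2]=?,scc[3]=1,scc[4]=?,scc[5]=?,scc[6]=?,scc[7]=?,scc[8]=?)
step 5: low=(low[0]=0,low[1]=1,low[2]=?,low[3]=4,low[4]=?,low[5]=1,low[6]=1,low[7]=?,low[8]=?); scc=(scc[0]=0,scc[1]=2,scc[2]=?,scc[3]=1,scc[4]=?,scc[5]=2,scc[6]=2,scc[7]=?,scc[8]=?)
step 6: low=(low[0]=0,low[1]=1,low[2]=5,low[3]=4,low[4]=?,low[5]=1,low[6]=1,low[7]=?,low[8]=?); scc=(scc[0]=0,scc[1]=2,scc[2]=3,scc[3]=1,scc[4]=?,scc[5]=2,scc[6]=2,scc[7]=?,scc[8]=?)
step 7: low=(low[0]=0,low[1]=1,low[2]=5,low[3]=4,low[4]=6,low[5]=1,low[6]=1,low[7]=?,low[8]=?); scc=(scc[0]=0,scc[1]=2,scc[2]=3,scc[3]=1,scc[4]=4,scc[5]=2,scc[6]=2,scc[7]=?,scc[8]=?)
step 8: low=(low[0]=0,low[1]=1,low[2]=5,low[3]=4,low[4]=6,low[5]=1,low[6]=1,low[7]=7,low[8]=?); scc=(scc[0]=0,scc[1]=2,scc[2]=3,scc[3]=1,scc[4]=4,scc[5]=2,scc[6]=2,scc[7]=5,scc[8]=?)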